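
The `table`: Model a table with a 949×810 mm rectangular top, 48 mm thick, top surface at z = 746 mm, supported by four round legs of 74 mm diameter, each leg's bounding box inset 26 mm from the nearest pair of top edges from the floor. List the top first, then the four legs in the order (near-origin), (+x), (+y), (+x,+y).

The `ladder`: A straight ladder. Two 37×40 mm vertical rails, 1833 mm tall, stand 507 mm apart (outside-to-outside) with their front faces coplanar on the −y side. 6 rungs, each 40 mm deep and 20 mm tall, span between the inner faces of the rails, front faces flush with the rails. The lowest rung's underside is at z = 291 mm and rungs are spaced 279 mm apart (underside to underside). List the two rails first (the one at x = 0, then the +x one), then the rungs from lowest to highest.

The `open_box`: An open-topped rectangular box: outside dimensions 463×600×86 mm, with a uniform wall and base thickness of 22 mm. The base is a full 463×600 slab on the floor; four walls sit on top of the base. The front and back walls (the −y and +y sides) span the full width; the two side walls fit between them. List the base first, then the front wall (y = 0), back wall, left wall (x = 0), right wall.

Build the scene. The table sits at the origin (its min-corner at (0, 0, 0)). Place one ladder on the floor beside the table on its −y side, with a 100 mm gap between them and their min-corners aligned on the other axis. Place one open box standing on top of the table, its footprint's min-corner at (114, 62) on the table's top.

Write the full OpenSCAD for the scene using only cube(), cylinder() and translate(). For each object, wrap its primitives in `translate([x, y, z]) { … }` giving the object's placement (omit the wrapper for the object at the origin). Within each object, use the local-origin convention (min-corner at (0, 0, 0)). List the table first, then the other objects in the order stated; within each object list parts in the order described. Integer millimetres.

translate([0, 0, 698]) cube([949, 810, 48]);
translate([63, 63, 0]) cylinder(h = 698, r = 37);
translate([886, 63, 0]) cylinder(h = 698, r = 37);
translate([63, 747, 0]) cylinder(h = 698, r = 37);
translate([886, 747, 0]) cylinder(h = 698, r = 37);
translate([0, -140, 0]) {
  cube([37, 40, 1833]);
  translate([470, 0, 0]) cube([37, 40, 1833]);
  translate([37, 0, 291]) cube([433, 40, 20]);
  translate([37, 0, 570]) cube([433, 40, 20]);
  translate([37, 0, 849]) cube([433, 40, 20]);
  translate([37, 0, 1128]) cube([433, 40, 20]);
  translate([37, 0, 1407]) cube([433, 40, 20]);
  translate([37, 0, 1686]) cube([433, 40, 20]);
}
translate([114, 62, 746]) {
  cube([463, 600, 22]);
  translate([0, 0, 22]) cube([463, 22, 64]);
  translate([0, 578, 22]) cube([463, 22, 64]);
  translate([0, 22, 22]) cube([22, 556, 64]);
  translate([441, 22, 22]) cube([22, 556, 64]);
}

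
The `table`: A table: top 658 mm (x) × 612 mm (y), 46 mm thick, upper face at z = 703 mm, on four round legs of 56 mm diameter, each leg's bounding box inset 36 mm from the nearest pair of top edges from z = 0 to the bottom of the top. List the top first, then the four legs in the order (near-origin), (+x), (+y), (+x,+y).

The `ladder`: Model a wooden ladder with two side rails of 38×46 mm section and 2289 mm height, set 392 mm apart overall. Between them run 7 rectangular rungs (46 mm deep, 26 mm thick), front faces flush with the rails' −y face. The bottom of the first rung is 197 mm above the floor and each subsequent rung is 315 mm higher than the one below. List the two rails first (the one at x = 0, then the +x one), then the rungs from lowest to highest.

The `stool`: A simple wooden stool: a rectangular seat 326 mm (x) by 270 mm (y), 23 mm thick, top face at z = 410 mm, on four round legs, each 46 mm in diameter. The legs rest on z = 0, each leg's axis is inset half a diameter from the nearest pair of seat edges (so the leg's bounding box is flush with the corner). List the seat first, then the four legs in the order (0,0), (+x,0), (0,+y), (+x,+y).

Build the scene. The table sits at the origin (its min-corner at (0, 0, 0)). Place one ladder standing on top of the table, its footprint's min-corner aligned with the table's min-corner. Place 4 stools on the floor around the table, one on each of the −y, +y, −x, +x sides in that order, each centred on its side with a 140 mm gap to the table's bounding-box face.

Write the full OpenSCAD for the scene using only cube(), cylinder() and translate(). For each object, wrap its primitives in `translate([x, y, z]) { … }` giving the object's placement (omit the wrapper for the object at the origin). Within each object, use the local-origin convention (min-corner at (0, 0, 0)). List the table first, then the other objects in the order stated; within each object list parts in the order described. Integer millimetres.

translate([0, 0, 657]) cube([658, 612, 46]);
translate([64, 64, 0]) cylinder(h = 657, r = 28);
translate([594, 64, 0]) cylinder(h = 657, r = 28);
translate([64, 548, 0]) cylinder(h = 657, r = 28);
translate([594, 548, 0]) cylinder(h = 657, r = 28);
translate([0, 0, 703]) {
  cube([38, 46, 2289]);
  translate([354, 0, 0]) cube([38, 46, 2289]);
  translate([38, 0, 197]) cube([316, 46, 26]);
  translate([38, 0, 512]) cube([316, 46, 26]);
  translate([38, 0, 827]) cube([316, 46, 26]);
  translate([38, 0, 1142]) cube([316, 46, 26]);
  translate([38, 0, 1457]) cube([316, 46, 26]);
  translate([38, 0, 1772]) cube([316, 46, 26]);
  translate([38, 0, 2087]) cube([316, 46, 26]);
}
translate([166, -410, 0]) {
  translate([0, 0, 387]) cube([326, 270, 23]);
  translate([23, 23, 0]) cylinder(h = 387, r = 23);
  translate([303, 23, 0]) cylinder(h = 387, r = 23);
  translate([23, 247, 0]) cylinder(h = 387, r = 23);
  translate([303, 247, 0]) cylinder(h = 387, r = 23);
}
translate([166, 752, 0]) {
  translate([0, 0, 387]) cube([326, 270, 23]);
  translate([23, 23, 0]) cylinder(h = 387, r = 23);
  translate([303, 23, 0]) cylinder(h = 387, r = 23);
  translate([23, 247, 0]) cylinder(h = 387, r = 23);
  translate([303, 247, 0]) cylinder(h = 387, r = 23);
}
translate([-466, 171, 0]) {
  translate([0, 0, 387]) cube([326, 270, 23]);
  translate([23, 23, 0]) cylinder(h = 387, r = 23);
  translate([303, 23, 0]) cylinder(h = 387, r = 23);
  translate([23, 247, 0]) cylinder(h = 387, r = 23);
  translate([303, 247, 0]) cylinder(h = 387, r = 23);
}
translate([798, 171, 0]) {
  translate([0, 0, 387]) cube([326, 270, 23]);
  translate([23, 23, 0]) cylinder(h = 387, r = 23);
  translate([303, 23, 0]) cylinder(h = 387, r = 23);
  translate([23, 247, 0]) cylinder(h = 387, r = 23);
  translate([303, 247, 0]) cylinder(h = 387, r = 23);
}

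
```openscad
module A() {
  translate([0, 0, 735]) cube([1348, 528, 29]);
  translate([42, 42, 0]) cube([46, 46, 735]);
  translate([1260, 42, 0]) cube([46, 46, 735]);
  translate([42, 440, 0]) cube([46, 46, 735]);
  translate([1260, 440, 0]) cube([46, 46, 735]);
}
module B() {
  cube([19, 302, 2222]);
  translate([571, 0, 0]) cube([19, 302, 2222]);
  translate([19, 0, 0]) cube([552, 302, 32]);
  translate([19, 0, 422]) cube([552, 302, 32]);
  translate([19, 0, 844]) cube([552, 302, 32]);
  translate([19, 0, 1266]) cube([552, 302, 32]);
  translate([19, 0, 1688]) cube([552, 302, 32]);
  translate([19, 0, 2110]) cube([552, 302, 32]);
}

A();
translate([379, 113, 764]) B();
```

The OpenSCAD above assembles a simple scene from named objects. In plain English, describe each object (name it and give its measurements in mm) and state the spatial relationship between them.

A is a rectangular dining table. The top is 1348×528×29 mm with its upper surface at z = 764 mm. It stands on four 46×46 mm square legs, each inset 42 mm from the nearest pair of top edges, running from the floor to the underside of the top.

B is a bookshelf 590 mm wide overall, 302 mm deep and 2222 mm tall. The two sides are 19 mm thick vertical panels. 6 horizontal shelves of 32 mm thickness span between the inner faces of the sides; the lowest shelf sits on the floor and shelves are stacked with a clear vertical gap of 390 mm between each pair.

The bookshelf is on top of the table, centred.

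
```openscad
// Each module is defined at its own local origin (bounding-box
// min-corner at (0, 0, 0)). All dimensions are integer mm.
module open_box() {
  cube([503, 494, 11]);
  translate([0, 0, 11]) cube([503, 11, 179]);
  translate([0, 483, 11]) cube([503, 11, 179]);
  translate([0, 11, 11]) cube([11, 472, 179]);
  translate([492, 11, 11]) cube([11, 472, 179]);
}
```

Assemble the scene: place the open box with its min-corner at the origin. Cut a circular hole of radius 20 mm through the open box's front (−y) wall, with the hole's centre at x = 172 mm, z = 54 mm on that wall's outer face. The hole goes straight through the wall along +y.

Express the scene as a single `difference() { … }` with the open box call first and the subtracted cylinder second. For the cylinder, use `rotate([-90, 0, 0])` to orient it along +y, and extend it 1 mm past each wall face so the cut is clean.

difference() {
  open_box();
  translate([172, -1, 54]) rotate([-90, 0, 0]) cylinder(h = 13, r = 20);
}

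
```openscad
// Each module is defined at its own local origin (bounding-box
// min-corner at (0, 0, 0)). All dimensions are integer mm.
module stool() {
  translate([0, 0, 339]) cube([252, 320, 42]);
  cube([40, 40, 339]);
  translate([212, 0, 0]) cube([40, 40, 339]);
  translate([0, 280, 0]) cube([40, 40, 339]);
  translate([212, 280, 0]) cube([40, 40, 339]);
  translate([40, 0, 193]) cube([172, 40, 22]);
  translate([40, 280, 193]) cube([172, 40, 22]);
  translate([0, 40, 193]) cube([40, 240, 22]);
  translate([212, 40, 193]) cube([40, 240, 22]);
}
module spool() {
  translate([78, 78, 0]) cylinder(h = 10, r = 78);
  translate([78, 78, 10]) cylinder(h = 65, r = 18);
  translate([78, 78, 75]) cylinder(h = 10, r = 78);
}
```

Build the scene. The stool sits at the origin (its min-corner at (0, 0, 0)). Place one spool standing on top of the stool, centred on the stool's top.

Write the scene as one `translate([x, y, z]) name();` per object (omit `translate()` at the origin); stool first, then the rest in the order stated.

stool();
translate([48, 82, 381]) spool();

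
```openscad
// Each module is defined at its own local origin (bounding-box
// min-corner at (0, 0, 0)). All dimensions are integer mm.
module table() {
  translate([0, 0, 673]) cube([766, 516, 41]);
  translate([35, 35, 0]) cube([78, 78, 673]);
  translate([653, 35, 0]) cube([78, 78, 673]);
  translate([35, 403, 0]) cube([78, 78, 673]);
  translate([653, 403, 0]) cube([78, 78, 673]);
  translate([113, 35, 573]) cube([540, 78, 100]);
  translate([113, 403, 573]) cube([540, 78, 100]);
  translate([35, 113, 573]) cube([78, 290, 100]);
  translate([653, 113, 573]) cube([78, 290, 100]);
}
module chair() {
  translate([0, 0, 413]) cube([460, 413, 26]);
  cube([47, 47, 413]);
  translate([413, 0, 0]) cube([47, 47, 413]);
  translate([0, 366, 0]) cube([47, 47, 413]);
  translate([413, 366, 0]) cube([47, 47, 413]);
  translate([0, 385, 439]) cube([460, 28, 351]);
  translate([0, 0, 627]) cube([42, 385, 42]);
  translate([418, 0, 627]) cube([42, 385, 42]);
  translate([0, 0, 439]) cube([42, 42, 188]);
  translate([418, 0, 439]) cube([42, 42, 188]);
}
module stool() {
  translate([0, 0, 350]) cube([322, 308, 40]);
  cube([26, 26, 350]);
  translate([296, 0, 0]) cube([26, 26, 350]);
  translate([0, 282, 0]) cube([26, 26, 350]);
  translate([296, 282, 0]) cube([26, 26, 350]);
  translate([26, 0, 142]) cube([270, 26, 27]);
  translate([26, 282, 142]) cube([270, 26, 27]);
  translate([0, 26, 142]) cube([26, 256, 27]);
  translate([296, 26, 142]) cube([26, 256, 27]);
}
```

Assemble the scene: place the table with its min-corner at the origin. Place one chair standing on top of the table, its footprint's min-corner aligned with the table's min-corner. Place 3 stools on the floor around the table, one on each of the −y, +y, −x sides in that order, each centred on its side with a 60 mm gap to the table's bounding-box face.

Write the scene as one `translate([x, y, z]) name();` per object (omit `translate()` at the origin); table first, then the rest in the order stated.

table();
translate([0, 0, 714]) chair();
translate([222, -368, 0]) stool();
translate([222, 576, 0]) stool();
translate([-382, 104, 0]) stool();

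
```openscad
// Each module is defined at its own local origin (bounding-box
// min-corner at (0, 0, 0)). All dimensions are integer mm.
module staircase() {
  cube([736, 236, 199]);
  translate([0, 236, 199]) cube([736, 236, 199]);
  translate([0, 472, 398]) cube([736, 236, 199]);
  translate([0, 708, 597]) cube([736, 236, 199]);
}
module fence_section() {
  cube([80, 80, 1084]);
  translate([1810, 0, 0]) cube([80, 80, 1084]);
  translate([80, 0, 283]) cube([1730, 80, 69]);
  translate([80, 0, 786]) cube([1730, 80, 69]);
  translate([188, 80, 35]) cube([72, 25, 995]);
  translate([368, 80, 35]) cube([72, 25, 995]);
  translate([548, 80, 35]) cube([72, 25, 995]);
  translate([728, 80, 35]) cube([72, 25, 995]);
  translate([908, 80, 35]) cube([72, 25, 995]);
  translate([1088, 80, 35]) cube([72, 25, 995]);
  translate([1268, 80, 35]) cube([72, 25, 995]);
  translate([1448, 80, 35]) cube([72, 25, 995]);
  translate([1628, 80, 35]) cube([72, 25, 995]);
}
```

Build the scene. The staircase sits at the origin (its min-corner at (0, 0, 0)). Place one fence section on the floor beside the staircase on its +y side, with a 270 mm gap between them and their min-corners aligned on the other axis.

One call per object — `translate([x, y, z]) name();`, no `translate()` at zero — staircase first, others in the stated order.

staircase();
translate([0, 1214, 0]) fence_section();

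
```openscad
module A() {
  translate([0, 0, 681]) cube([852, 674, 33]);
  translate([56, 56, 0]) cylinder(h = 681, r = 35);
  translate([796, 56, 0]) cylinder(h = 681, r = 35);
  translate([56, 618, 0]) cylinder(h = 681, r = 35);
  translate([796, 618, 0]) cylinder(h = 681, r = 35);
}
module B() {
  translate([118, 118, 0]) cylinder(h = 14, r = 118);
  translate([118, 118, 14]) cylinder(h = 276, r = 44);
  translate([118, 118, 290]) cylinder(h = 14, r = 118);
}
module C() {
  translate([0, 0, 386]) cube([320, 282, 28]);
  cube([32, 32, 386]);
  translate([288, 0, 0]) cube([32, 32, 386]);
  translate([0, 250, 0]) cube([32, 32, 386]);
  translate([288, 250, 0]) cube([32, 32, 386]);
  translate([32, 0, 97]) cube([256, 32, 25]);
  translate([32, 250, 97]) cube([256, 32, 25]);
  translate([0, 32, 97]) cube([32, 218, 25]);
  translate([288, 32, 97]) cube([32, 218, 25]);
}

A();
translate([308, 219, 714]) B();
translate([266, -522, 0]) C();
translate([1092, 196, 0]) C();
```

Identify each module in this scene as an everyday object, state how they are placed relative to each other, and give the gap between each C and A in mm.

Each stool's nearest face is 240 mm from the table's bounding box.

A is a table. B is a spool. C is a stool. The spool is on top of the table, centred. Two stools sit around the table at the −y, +x sides. The gap between each stool and the table is 240 mm.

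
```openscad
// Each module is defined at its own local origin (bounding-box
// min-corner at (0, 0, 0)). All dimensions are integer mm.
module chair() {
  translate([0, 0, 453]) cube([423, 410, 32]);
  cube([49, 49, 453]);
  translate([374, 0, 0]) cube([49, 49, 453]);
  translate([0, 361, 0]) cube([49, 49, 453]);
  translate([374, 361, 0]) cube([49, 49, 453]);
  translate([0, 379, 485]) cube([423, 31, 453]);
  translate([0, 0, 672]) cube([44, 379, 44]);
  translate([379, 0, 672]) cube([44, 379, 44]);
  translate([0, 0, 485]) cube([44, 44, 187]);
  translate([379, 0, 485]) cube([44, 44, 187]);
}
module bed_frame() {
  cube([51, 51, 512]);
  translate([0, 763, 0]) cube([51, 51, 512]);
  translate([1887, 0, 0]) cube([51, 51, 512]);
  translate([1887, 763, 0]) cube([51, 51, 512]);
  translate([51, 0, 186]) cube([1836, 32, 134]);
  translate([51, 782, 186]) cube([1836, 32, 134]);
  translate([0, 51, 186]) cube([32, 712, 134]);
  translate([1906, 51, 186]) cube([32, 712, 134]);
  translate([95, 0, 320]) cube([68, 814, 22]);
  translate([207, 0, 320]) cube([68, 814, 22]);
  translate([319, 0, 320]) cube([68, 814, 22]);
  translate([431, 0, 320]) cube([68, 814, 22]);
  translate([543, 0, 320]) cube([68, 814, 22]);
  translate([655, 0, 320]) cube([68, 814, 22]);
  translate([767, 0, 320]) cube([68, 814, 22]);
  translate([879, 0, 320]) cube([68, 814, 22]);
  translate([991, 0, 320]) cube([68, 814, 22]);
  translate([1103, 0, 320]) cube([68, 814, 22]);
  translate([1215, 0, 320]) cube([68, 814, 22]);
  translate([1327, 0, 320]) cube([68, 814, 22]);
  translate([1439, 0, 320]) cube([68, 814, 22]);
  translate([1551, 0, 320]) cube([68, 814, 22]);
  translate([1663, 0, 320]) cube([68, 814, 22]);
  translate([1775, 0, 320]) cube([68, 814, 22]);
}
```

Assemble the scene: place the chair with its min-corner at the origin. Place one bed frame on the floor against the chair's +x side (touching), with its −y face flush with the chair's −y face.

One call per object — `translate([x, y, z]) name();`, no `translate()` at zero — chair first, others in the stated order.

chair();
translate([423, 0, 0]) bed_frame();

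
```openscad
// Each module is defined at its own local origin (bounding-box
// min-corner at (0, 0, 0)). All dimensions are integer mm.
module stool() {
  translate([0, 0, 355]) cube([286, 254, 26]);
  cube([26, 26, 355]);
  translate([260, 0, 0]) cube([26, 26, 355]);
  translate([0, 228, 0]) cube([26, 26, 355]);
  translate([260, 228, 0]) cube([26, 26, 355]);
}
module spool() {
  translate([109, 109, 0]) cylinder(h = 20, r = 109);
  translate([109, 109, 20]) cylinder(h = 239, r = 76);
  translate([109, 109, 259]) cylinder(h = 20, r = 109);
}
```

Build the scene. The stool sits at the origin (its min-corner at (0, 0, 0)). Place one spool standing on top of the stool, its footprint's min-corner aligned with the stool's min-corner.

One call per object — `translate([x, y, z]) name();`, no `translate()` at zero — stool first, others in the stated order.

stool();
translate([0, 0, 381]) spool();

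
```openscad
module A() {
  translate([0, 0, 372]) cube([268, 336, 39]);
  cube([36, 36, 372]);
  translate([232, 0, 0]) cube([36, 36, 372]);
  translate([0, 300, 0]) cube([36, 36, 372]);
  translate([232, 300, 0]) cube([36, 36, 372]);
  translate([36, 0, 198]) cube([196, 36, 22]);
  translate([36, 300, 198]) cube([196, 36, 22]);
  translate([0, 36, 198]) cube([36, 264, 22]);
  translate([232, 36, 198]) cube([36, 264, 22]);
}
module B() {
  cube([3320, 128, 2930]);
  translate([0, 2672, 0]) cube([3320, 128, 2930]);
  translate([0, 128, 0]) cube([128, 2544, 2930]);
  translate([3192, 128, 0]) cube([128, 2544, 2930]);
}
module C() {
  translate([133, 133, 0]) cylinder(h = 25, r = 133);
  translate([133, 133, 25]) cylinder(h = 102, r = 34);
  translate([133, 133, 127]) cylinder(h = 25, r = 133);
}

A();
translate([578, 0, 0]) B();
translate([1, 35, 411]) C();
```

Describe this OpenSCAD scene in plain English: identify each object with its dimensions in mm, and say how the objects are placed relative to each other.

A is a four-legged stool. The seat is 268×336 mm, 39 mm thick, top at z = 411 mm. It stands on four square legs, each 36×36 mm in cross-section, from z = 0 to the seat underside, each flush with a corner of the seat. Four stretchers, 36 mm wide and 22 mm tall, connect adjacent legs with their undersides at z = 198 mm, each running between the inner faces of the legs it joins and aligned with the legs' outer faces on the other axis.

B is the wall frame of a small rectangular building: four walls, each 2930 mm tall and 128 mm thick, enclosing a footprint 3320 mm (x) by 2800 mm (y) outside-to-outside, with no floor or roof. The front and back walls (the −y and +y sides) span the full width; the two side walls fit between them.

C is a spool: two coaxial disc flanges of radius 133 mm and thickness 25 mm, joined by a core cylinder of radius 34 mm and height 102 mm. The lower flange rests on z = 0 and the three cylinders share a vertical axis.

The house frame is on the floor beside the stool on its +x side. The spool is on top of the stool, centred.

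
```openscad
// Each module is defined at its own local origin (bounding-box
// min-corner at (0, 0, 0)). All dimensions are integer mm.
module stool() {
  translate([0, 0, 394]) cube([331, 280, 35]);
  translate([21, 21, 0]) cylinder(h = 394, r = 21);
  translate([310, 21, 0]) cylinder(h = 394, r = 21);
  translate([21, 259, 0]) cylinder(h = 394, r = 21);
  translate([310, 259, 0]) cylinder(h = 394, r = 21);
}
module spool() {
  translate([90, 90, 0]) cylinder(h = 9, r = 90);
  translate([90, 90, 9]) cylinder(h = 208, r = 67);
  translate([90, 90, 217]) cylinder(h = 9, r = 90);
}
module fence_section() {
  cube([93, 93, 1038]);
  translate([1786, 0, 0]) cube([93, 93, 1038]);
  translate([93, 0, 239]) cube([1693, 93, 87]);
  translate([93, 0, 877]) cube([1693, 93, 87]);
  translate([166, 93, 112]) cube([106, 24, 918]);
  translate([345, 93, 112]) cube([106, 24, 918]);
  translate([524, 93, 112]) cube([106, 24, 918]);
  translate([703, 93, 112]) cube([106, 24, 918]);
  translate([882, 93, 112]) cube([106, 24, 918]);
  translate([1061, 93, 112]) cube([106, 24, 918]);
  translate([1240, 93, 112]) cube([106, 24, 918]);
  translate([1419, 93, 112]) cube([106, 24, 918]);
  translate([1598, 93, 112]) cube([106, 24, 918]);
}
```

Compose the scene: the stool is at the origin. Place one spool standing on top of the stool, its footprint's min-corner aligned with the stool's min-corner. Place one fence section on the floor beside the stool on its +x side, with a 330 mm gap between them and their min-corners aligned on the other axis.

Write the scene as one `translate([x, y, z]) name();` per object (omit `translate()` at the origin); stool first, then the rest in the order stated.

stool();
translate([0, 0, 429]) spool();
translate([661, 0, 0]) fence_section();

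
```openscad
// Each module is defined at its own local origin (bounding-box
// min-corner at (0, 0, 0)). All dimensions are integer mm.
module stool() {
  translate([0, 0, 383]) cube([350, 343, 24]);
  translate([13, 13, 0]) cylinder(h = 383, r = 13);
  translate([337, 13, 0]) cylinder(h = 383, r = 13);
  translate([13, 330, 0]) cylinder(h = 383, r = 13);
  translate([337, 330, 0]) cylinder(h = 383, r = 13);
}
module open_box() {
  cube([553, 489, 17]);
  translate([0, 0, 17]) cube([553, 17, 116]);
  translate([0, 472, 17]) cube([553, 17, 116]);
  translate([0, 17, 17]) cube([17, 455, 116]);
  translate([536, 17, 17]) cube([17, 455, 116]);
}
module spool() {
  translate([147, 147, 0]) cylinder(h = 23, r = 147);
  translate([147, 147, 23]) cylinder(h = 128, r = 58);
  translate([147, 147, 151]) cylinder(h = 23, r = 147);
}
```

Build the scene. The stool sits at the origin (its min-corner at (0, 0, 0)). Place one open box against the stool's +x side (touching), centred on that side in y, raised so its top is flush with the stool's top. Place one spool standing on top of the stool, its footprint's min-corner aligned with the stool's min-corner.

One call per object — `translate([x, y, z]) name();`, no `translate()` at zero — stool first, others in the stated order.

stool();
translate([350, -73, 274]) open_box();
translate([0, 0, 407]) spool();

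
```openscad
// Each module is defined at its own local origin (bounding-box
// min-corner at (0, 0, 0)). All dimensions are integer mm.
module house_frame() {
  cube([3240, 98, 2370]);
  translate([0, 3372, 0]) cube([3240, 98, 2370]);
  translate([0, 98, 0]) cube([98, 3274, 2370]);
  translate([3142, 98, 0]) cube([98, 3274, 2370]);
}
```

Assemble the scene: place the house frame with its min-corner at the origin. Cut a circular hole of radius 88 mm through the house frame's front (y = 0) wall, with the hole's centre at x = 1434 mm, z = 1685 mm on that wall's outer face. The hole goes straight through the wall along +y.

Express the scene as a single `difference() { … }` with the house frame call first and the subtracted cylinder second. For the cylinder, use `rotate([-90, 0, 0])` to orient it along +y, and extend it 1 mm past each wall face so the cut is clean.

difference() {
  house_frame();
  translate([1434, -1, 1685]) rotate([-90, 0, 0]) cylinder(h = 100, r = 88);
}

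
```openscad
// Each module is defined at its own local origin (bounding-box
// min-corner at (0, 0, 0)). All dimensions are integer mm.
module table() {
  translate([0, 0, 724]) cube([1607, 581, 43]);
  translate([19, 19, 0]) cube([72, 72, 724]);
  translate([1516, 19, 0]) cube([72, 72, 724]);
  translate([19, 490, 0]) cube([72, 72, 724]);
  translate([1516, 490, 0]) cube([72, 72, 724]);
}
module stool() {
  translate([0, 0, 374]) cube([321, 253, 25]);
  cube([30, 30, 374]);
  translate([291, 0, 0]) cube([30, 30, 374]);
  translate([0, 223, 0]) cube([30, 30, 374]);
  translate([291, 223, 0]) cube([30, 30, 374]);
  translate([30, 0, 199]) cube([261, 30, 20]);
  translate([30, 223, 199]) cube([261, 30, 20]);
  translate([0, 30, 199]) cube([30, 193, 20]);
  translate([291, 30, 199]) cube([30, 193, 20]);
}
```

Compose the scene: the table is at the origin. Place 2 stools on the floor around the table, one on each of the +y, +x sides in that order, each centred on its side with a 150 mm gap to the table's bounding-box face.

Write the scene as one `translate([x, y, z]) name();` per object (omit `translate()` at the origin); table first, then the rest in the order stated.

table();
translate([643, 731, 0]) stool();
translate([1757, 164, 0]) stool();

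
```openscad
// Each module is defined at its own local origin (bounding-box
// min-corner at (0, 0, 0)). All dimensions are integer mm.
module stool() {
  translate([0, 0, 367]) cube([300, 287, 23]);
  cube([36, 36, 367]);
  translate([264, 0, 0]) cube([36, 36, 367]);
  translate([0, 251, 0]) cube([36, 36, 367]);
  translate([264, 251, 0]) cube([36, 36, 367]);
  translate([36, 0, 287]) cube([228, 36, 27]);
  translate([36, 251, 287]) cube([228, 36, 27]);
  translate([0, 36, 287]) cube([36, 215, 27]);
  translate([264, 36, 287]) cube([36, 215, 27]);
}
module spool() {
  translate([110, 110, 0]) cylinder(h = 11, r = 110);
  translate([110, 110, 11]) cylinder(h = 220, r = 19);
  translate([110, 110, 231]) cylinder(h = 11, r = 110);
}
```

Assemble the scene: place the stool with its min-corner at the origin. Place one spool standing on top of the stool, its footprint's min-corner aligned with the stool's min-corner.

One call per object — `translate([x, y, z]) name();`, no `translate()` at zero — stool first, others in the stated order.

stool();
translate([0, 0, 390]) spool();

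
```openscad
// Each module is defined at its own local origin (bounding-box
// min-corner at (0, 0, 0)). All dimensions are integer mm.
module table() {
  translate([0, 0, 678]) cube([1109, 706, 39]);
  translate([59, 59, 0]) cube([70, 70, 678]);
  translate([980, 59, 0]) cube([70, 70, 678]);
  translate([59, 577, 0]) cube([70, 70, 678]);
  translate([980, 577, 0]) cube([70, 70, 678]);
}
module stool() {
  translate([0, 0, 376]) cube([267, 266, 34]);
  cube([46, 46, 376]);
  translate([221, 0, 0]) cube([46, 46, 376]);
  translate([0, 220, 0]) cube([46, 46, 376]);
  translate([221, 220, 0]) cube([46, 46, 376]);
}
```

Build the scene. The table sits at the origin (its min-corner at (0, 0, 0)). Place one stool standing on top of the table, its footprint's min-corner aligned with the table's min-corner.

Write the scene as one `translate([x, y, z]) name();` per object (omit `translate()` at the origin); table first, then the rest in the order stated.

table();
translate([0, 0, 717]) stool();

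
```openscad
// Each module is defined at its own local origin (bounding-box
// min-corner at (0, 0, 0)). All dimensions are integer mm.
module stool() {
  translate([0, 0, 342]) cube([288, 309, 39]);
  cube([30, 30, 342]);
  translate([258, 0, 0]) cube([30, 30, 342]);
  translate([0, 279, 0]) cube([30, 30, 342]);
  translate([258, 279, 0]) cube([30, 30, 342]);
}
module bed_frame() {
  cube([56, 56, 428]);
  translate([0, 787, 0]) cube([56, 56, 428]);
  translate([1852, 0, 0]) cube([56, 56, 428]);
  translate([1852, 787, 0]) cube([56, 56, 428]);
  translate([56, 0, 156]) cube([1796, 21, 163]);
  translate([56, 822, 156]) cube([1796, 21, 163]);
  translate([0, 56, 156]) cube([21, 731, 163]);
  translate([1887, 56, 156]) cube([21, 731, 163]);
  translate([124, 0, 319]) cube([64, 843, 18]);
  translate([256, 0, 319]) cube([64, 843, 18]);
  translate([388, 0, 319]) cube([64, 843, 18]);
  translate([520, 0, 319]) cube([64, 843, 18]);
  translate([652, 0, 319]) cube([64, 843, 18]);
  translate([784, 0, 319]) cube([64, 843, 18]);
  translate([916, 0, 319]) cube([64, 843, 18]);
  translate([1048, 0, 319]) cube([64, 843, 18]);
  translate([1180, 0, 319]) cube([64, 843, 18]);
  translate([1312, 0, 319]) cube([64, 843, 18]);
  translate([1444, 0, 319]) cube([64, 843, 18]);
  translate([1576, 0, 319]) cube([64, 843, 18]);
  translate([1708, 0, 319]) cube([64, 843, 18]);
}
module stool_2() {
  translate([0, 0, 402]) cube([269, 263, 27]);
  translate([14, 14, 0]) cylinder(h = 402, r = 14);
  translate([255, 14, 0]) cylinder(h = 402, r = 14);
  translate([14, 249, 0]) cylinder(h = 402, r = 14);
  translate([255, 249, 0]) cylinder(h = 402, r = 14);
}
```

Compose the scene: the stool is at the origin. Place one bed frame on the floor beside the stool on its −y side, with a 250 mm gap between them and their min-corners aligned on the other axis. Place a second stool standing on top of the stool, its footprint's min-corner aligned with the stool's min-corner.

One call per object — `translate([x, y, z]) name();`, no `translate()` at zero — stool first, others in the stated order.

stool();
translate([0, -1093, 0]) bed_frame();
translate([0, 0, 381]) stool_2();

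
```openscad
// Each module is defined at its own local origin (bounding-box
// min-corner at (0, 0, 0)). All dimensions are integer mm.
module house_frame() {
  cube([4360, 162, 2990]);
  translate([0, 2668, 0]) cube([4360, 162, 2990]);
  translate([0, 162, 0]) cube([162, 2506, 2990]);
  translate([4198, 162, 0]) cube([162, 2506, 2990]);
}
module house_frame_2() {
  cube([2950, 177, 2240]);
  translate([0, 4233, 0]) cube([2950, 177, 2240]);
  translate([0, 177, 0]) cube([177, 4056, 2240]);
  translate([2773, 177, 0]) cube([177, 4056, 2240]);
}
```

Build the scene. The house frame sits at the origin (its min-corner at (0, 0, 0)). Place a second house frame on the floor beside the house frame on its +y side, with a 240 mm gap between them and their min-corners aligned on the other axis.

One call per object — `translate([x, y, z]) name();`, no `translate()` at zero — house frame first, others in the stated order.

house_frame();
translate([0, 3070, 0]) house_frame_2();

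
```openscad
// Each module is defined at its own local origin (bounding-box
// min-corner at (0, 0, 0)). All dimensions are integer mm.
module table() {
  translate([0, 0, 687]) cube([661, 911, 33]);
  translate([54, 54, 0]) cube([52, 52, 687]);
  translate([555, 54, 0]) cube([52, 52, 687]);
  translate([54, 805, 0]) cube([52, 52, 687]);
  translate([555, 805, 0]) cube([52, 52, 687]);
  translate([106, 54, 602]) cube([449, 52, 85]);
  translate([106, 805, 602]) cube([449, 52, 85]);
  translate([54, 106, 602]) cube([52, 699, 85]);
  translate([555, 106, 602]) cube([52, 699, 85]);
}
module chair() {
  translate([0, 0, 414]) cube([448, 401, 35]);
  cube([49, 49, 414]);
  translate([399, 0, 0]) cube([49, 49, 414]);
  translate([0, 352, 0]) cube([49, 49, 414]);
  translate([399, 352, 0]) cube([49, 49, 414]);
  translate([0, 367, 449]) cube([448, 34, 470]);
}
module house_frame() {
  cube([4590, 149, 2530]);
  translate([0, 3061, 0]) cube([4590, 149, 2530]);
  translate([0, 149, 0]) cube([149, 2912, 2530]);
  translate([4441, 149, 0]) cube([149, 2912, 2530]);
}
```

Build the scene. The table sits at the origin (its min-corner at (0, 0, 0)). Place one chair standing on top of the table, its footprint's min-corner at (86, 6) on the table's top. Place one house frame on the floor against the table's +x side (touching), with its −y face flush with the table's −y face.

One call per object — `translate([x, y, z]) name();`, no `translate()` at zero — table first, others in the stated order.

table();
translate([86, 6, 720]) chair();
translate([661, 0, 0]) house_frame();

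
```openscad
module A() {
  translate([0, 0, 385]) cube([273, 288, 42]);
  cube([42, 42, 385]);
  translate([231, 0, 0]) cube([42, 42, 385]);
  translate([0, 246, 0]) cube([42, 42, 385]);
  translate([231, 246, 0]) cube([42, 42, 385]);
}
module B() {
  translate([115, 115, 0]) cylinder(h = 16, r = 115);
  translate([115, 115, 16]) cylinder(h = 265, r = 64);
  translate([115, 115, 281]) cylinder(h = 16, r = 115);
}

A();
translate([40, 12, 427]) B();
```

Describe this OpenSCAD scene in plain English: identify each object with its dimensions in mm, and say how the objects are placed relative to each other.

A is a four-legged stool. The seat is 273×288 mm, 42 mm thick, top at z = 427 mm. It stands on four square legs, each 42×42 mm in cross-section, from z = 0 to the seat underside, each flush with a corner of the seat.

B is a spool: two coaxial disc flanges of radius 115 mm and thickness 16 mm, joined by a core cylinder of radius 64 mm and height 265 mm. The lower flange rests on z = 0 and the three cylinders share a vertical axis.

The spool is on top of the stool.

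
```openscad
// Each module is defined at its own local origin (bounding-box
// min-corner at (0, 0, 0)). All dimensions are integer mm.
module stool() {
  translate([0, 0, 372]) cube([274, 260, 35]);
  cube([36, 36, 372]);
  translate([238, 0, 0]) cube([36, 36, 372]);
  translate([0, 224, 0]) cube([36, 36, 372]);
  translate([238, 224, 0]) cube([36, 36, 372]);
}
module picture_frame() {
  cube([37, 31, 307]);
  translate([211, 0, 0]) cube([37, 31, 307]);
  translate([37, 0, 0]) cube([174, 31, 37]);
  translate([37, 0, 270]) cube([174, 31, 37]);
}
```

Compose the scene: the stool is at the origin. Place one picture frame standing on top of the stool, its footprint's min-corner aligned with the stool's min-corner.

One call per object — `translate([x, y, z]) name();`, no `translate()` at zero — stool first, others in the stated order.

stool();
translate([0, 0, 407]) picture_frame();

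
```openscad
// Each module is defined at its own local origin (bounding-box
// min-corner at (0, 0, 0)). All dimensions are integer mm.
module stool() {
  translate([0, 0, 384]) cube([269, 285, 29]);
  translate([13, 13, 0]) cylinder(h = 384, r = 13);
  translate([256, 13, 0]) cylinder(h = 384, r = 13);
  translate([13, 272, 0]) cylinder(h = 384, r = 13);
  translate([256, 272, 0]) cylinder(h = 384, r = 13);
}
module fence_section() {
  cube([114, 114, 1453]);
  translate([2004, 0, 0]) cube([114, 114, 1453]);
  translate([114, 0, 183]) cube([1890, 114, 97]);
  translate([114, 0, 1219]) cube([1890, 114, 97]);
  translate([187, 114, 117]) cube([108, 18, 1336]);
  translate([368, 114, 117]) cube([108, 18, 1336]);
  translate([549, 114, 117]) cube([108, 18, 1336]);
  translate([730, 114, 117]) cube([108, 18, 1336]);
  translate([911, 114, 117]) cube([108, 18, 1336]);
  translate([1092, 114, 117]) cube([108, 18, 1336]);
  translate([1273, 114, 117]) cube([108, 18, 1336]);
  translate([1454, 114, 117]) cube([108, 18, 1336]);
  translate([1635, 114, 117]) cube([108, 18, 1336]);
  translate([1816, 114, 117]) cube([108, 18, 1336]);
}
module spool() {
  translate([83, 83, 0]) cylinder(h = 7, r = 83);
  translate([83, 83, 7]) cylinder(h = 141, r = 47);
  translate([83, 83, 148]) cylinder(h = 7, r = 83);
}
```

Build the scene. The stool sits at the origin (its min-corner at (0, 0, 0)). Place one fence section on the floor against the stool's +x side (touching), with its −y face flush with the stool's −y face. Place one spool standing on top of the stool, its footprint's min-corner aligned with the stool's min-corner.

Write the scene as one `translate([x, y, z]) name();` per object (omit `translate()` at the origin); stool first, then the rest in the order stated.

stool();
translate([269, 0, 0]) fence_section();
translate([0, 0, 413]) spool();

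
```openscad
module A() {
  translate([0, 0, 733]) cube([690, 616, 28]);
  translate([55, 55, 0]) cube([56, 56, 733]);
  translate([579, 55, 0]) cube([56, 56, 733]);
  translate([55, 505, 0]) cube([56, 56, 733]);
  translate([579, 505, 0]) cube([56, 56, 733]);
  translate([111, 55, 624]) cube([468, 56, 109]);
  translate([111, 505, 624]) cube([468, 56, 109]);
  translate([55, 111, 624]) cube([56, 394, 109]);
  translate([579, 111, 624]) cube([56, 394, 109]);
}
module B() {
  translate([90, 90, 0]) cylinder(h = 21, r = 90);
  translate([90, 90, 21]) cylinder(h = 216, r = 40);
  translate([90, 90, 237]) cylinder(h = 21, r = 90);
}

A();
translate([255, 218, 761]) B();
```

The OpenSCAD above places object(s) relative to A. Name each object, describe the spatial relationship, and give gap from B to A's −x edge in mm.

A is a table. B is a spool. The spool is on top of the table, centred. The gap from the spool to the table's −x edge is 255 mm.

The spool's min-x is at 255; the table's min-x is 0; gap = 255 mm.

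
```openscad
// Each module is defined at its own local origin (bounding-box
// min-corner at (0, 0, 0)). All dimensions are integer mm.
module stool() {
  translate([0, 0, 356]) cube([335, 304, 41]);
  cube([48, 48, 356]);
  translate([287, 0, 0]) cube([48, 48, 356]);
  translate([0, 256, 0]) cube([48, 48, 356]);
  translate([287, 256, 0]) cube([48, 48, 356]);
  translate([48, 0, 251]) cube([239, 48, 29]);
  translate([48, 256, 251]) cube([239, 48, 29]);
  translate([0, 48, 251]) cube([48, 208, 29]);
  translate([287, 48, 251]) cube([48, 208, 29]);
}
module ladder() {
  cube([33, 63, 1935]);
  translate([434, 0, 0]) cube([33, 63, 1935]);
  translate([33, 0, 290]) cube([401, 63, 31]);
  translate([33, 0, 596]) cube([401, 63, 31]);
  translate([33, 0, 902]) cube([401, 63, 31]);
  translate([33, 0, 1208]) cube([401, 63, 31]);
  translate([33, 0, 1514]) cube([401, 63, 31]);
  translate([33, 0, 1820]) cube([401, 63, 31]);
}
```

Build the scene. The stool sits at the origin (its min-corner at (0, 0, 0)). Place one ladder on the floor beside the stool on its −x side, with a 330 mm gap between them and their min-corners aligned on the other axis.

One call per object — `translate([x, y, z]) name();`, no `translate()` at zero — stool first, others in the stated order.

stool();
translate([-797, 0, 0]) ladder();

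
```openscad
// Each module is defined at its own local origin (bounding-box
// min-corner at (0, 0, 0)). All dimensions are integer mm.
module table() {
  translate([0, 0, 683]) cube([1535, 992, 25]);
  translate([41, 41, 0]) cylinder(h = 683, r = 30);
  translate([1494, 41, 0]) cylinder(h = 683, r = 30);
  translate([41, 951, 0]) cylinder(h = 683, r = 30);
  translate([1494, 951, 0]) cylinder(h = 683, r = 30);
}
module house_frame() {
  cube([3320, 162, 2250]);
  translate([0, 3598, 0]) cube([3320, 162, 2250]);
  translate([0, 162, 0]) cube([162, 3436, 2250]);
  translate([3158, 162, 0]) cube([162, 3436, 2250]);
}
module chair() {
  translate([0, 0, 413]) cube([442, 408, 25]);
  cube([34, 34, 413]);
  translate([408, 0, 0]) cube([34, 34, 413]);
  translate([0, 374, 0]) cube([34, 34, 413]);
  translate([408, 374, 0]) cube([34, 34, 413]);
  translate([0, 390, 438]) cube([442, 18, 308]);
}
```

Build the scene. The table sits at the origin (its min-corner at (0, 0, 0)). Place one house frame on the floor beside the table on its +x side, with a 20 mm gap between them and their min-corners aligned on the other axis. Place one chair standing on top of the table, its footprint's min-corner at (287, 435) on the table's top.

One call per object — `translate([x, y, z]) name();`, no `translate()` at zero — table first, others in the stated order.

table();
translate([1555, 0, 0]) house_frame();
translate([287, 435, 708]) chair();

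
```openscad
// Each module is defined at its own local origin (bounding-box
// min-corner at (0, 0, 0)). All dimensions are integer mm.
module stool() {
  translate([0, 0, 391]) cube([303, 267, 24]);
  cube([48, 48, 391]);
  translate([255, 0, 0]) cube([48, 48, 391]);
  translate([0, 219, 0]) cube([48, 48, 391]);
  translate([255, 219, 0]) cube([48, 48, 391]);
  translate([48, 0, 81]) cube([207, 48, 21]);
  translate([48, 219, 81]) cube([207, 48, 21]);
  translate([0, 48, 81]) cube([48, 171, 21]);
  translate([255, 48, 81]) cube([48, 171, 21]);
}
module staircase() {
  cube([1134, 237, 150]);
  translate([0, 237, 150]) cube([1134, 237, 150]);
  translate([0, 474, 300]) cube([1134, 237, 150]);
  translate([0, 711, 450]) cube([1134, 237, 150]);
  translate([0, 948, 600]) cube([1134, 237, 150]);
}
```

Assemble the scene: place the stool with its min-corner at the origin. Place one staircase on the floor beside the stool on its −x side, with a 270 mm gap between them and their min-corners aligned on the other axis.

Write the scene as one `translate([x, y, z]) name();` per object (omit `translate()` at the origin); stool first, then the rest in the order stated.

stool();
translate([-1404, 0, 0]) staircase();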